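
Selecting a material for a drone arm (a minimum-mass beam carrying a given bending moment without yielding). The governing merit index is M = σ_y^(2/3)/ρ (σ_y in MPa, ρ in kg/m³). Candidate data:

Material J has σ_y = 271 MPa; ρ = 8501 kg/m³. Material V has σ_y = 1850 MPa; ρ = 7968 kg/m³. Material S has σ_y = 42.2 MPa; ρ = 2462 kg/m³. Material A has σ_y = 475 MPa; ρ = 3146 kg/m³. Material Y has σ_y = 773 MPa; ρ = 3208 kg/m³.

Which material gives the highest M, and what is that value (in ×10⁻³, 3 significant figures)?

material Y, M = 26.3×10⁻³

Evaluate M for each candidate:
  material Y: M = 26.3×10⁻³
  material A: M = 19.4×10⁻³
  material V: M = 18.9×10⁻³
  material J: M = 4.93×10⁻³
  material S: M = 4.92×10⁻³
The maximum is for material Y.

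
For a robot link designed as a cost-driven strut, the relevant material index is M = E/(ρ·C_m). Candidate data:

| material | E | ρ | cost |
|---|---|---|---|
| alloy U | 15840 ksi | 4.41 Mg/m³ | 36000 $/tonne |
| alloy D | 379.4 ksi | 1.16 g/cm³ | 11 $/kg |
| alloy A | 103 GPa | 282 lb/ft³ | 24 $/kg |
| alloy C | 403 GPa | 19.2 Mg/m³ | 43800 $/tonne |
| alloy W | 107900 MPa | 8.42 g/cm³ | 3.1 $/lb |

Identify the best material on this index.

alloy W

Normalizing units and computing the index:
  alloy U: E = 109.2 GPa, ρ = 4410 kg/m³, cost = 36.00 $/kg
  alloy D: E = 2.616 GPa, ρ = 1160 kg/m³, cost = 11.00 $/kg
  alloy A: E = 103.0 GPa, ρ = 4517 kg/m³, cost = 24.00 $/kg
  alloy C: E = 403.0 GPa, ρ = 19200 kg/m³, cost = 43.80 $/kg
  alloy W: E = 107.9 GPa, ρ = 8420 kg/m³, cost = 6.834 $/kg
  alloy W: M = 1.88 MN·m per $
  alloy A: M = 0.950 MN·m per $
  alloy U: M = 0.688 MN·m per $
  alloy C: M = 0.479 MN·m per $
  alloy D: M = 0.205 MN·m per $
Alloy W has the largest M.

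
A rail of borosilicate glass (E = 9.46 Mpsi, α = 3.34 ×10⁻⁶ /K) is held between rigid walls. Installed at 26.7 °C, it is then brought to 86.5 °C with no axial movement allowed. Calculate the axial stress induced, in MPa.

E = 9.46 Mpsi = 65.22 GPa.
ΔT = 59.80 K. Constrained thermal stress σ = E·α·ΔT = 65.22×10³ MPa × 3.34×10⁻⁶ × 59.80 = 13.0 MPa (compressive).

13.0 MPa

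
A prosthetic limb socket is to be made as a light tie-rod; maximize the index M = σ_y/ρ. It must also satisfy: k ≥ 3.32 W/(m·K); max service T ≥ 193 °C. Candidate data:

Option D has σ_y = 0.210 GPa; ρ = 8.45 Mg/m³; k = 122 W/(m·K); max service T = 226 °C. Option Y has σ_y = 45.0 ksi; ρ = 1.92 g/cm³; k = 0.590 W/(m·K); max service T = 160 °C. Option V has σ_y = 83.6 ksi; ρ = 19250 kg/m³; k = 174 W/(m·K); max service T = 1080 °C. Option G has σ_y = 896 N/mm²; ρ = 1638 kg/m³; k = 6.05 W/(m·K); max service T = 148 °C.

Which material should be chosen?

option V

Screen on constraints: k ≥ 3.32 W/(m·K); max service T ≥ 193 °C. Survivors: option D, option V.
After converting to SI:
  option D: σ_y = 210.0 MPa, ρ = 8450 kg/m³
  option V: σ_y = 576.4 MPa, ρ = 19250 kg/m³
  option V: M = 29.9 kN·m/kg
  option D: M = 24.9 kN·m/kg
Highest index: option V.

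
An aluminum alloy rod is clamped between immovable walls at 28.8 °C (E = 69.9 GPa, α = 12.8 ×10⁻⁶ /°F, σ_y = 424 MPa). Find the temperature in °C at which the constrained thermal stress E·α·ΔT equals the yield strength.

α = 12.8×10⁻⁶/°F × 9/5 = 23.0×10⁻⁶/K.
E·α·ΔT = 424.0 MPa ⇒ ΔT = 424.0 / (69.90×10³ × 23.0×10⁻⁶) = 263.3 K.
T = 28.8 + 263.3 = 292.1 °C.

292 °C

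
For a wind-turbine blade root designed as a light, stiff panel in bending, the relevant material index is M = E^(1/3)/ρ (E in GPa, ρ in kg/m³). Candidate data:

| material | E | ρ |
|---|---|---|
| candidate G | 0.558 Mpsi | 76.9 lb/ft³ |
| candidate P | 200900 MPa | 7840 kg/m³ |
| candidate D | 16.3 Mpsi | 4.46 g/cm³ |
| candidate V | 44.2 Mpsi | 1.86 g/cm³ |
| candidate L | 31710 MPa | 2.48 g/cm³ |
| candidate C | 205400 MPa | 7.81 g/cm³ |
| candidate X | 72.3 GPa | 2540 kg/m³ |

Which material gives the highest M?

Putting every candidate on a common basis:
  candidate G: E = 3.847 GPa, ρ = 1232 kg/m³
  candidate P: E = 200.9 GPa, ρ = 7840 kg/m³
  candidate D: E = 112.4 GPa, ρ = 4460 kg/m³
  candidate V: E = 304.7 GPa, ρ = 1860 kg/m³
  candidate L: E = 31.71 GPa, ρ = 2480 kg/m³
  candidate C: E = 205.4 GPa, ρ = 7810 kg/m³
  candidate X: E = 72.30 GPa, ρ = 2540 kg/m³
  candidate V: M = 3.62×10⁻³
  candidate X: M = 1.64×10⁻³
  candidate L: M = 1.28×10⁻³
  candidate G: M = 1.27×10⁻³
  candidate D: M = 1.08×10⁻³
  candidate C: M = 0.755×10⁻³
  candidate P: M = 0.747×10⁻³
Highest index: candidate V.

candidate V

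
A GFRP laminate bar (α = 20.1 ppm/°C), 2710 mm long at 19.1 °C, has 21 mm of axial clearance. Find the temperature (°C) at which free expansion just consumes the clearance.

α·L₀·ΔT = 21.0 mm ⇒ ΔT = 21.0 / (20.1×10⁻⁶ × 2710.0) = 385.5 K.
T = 19.1 + 385.5 = 404.6 °C.

405 °C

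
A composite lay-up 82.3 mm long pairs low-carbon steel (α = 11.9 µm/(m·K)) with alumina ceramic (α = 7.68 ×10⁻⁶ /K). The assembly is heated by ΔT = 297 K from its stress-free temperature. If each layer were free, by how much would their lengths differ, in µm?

Δα = |11.9 − 7.68|×10⁻⁶/K = 4.22×10⁻⁶/K.
ΔL_mismatch = Δα·L·ΔT = 4.22×10⁻⁶ × 82.3 mm × 297.0 K = 103 µm.

103 µm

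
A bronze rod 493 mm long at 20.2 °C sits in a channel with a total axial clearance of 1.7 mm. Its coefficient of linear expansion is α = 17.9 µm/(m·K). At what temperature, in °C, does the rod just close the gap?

α·L₀·ΔT = 1.7 mm ⇒ ΔT = 1.7 / (17.9×10⁻⁶ × 493.0) = 192.6 K.
T = 20.2 + 192.6 = 212.8 °C.

213 °C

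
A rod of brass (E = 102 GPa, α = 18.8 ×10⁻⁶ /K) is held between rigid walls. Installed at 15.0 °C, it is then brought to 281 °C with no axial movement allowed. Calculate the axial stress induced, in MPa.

ΔT = 266.0 K. Constrained thermal stress σ = E·α·ΔT = 102.0×10³ MPa × 18.8×10⁻⁶ × 266.0 = 510 MPa (compressive).

510 MPa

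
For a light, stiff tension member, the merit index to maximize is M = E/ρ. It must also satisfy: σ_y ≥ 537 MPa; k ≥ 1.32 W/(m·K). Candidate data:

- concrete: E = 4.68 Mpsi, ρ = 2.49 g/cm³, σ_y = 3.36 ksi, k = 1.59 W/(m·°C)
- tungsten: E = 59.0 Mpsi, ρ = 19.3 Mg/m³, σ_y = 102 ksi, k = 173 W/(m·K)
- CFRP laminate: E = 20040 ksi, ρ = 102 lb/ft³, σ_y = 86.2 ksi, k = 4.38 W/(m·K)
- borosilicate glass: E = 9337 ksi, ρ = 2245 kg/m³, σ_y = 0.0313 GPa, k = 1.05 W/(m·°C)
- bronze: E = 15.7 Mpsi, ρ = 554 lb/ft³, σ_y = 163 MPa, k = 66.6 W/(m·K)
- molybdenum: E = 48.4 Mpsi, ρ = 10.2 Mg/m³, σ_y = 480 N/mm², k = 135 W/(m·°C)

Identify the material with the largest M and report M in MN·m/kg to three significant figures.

Screen on constraints: σ_y ≥ 537 MPa; k ≥ 1.32 W/(m·K). Survivors: tungsten, CFRP laminate.
Convert each candidate to consistent units, then evaluate M:
  tungsten: E = 406.8 GPa, ρ = 19300 kg/m³
  CFRP laminate: E = 138.2 GPa, ρ = 1634 kg/m³
  CFRP laminate: M = 84.6 MN·m/kg
  tungsten: M = 21.1 MN·m/kg
The maximum is for CFRP laminate.

CFRP laminate, M = 84.6 MN·m/kg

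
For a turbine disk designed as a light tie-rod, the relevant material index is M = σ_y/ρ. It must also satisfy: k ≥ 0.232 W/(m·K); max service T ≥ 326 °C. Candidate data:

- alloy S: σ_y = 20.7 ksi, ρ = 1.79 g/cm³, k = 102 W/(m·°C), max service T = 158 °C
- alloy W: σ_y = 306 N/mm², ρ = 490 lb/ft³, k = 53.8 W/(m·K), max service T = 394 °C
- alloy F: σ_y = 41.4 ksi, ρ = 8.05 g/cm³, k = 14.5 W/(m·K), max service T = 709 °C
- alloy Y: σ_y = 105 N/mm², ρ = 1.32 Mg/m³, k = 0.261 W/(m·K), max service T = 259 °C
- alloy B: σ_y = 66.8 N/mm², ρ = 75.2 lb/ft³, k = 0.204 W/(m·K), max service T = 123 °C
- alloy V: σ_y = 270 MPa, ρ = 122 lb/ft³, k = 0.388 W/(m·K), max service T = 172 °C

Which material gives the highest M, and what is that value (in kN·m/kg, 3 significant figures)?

alloy W, M = 39.0 kN·m/kg

Screen on constraints: k ≥ 0.232 W/(m·K); max service T ≥ 326 °C. Survivors: alloy W, alloy F.
Convert each candidate to consistent units, then evaluate M:
  alloy W: σ_y = 306.0 MPa, ρ = 7849 kg/m³
  alloy F: σ_y = 285.4 MPa, ρ = 8050 kg/m³
  alloy W: M = 39.0 kN·m/kg
  alloy F: M = 35.5 kN·m/kg
The maximum is for alloy W.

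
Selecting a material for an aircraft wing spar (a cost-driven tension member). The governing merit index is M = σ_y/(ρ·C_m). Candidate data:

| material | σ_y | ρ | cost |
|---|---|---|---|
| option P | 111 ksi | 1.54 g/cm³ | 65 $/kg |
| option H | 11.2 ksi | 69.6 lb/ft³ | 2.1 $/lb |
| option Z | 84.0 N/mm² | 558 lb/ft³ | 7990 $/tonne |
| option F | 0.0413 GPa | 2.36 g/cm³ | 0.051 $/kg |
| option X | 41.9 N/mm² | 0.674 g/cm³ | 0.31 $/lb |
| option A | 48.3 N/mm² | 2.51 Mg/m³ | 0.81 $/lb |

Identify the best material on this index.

Convert each candidate to consistent units, then evaluate M:
  option P: σ_y = 765.3 MPa, ρ = 1540 kg/m³, cost = 65.00 $/kg
  option H: σ_y = 77.22 MPa, ρ = 1115 kg/m³, cost = 4.630 $/kg
  option Z: σ_y = 84.00 MPa, ρ = 8938 kg/m³, cost = 7.990 $/kg
  option F: σ_y = 41.30 MPa, ρ = 2360 kg/m³, cost = 0.05100 $/kg
  option X: σ_y = 41.90 MPa, ρ = 674.0 kg/m³, cost = 0.6834 $/kg
  option A: σ_y = 48.30 MPa, ρ = 2510 kg/m³, cost = 1.786 $/kg
  option F: M = 343 kN·m per $
  option X: M = 91.0 kN·m per $
  option H: M = 15.0 kN·m per $
  option A: M = 10.8 kN·m per $
  option P: M = 7.65 kN·m per $
  option Z: M = 1.18 kN·m per $
The maximum is for option F.

option F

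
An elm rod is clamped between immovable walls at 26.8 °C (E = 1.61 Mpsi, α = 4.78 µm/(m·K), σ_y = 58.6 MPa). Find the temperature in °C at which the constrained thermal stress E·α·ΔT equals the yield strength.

E = 1.61 Mpsi = 11.10 GPa.
E·α·ΔT = 58.60 MPa ⇒ ΔT = 58.60 / (11.10×10³ × 4.78×10⁻⁶) = 1104 K.
T = 26.8 + 1104 = 1131 °C.

1130 °C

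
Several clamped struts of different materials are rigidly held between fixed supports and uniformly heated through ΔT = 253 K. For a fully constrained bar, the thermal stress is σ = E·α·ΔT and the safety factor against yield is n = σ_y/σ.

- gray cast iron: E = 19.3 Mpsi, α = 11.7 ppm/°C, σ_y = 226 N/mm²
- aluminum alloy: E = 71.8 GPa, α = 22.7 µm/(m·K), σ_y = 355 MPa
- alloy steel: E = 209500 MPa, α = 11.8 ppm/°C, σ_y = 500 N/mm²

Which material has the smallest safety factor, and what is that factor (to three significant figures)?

Per material, after unit conversion:
  gray cast iron: E = 133.1, α = 11.7, σ_y = 226.0 → σ = 394 MPa, n = 0.574
  aluminum alloy: E = 71.80, α = 22.7, σ_y = 355.0 → σ = 412 MPa, n = 0.861
  alloy steel: E = 209.5, α = 11.8, σ_y = 500.0 → σ = 625 MPa, n = 0.799
Smallest n: gray cast iron with n = 0.574.

gray cast iron, n = 0.574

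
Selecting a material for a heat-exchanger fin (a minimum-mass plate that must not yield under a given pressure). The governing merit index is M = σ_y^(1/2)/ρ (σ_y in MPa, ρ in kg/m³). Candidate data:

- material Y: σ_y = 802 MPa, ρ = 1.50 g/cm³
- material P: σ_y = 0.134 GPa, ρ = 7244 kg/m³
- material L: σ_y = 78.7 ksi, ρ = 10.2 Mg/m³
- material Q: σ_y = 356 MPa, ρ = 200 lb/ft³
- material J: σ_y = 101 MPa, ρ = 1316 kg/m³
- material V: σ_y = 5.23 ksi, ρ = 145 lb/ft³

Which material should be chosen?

material Y

In SI units:
  material Y: σ_y = 802.0 MPa, ρ = 1500 kg/m³
  material P: σ_y = 134.0 MPa, ρ = 7244 kg/m³
  material L: σ_y = 542.6 MPa, ρ = 10200 kg/m³
  material Q: σ_y = 356.0 MPa, ρ = 3204 kg/m³
  material J: σ_y = 101.0 MPa, ρ = 1316 kg/m³
  material V: σ_y = 36.06 MPa, ρ = 2323 kg/m³
  material Y: M = 18.9×10⁻³
  material J: M = 7.64×10⁻³
  material Q: M = 5.89×10⁻³
  material V: M = 2.59×10⁻³
  material L: M = 2.28×10⁻³
  material P: M = 1.60×10⁻³
Material Y ranks first.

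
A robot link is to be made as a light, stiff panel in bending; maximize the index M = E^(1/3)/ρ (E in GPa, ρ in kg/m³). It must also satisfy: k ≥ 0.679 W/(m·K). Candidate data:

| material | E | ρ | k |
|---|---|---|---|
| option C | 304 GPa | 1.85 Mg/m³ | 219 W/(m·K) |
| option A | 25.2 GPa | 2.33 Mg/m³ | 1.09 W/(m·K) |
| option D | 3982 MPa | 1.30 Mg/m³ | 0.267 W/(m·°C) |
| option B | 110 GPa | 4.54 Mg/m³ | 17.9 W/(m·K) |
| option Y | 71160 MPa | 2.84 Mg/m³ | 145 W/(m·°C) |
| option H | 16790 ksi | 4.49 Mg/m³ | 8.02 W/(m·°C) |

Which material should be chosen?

Screen on constraints: k ≥ 0.679 W/(m·K). Survivors: option C, option A, option B, option Y, option H.
After converting to SI:
  option C: E = 304.0 GPa, ρ = 1850 kg/m³
  option A: E = 25.20 GPa, ρ = 2330 kg/m³
  option B: E = 110.0 GPa, ρ = 4540 kg/m³
  option Y: E = 71.16 GPa, ρ = 2840 kg/m³
  option H: E = 115.8 GPa, ρ = 4490 kg/m³
  option C: M = 3.63×10⁻³
  option Y: M = 1.46×10⁻³
  option A: M = 1.26×10⁻³
  option H: M = 1.09×10⁻³
  option B: M = 1.06×10⁻³
Option C ranks first.

option C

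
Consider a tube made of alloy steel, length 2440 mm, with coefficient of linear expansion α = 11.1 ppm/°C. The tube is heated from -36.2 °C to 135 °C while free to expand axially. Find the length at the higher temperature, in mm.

ΔT = 135 − (-36.2) = 171.2 K.
ΔL = α·L₀·ΔT = 11.1×10⁻⁶ × 2440 mm × 171.2 K = 4.64 mm.
L = L₀ + ΔL = 2440 + 4.64 = 2444.6 mm.

2444.6 mm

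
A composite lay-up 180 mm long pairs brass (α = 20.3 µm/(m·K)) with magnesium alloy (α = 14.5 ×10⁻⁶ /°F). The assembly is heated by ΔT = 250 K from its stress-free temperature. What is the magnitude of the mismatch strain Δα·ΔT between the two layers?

1.45×10⁻³

magnesium alloy: α = 14.5×10⁻⁶/°F × 9/5 = 26.1×10⁻⁶/K.
Δα = |20.3 − 26.1|×10⁻⁶/K = 5.80×10⁻⁶/K.
Mismatch strain = Δα·ΔT = 5.80×10⁻⁶ × 250.0 = 1.45×10⁻³.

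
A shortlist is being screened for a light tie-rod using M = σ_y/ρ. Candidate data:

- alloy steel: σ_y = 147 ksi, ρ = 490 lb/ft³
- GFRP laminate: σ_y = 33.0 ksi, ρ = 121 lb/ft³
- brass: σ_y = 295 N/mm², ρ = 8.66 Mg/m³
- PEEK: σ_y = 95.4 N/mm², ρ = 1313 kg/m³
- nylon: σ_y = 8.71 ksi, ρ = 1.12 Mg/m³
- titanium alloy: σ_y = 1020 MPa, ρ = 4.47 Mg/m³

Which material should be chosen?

titanium alloy

Normalizing units and computing the index:
  alloy steel: σ_y = 1014 MPa, ρ = 7849 kg/m³
  GFRP laminate: σ_y = 227.5 MPa, ρ = 1938 kg/m³
  brass: σ_y = 295.0 MPa, ρ = 8660 kg/m³
  PEEK: σ_y = 95.40 MPa, ρ = 1313 kg/m³
  nylon: σ_y = 60.05 MPa, ρ = 1120 kg/m³
  titanium alloy: σ_y = 1020 MPa, ρ = 4470 kg/m³
  titanium alloy: M = 228 kN·m/kg
  alloy steel: M = 129 kN·m/kg
  GFRP laminate: M = 117 kN·m/kg
  PEEK: M = 72.7 kN·m/kg
  nylon: M = 53.6 kN·m/kg
  brass: M = 34.1 kN·m/kg
Titanium alloy ranks first.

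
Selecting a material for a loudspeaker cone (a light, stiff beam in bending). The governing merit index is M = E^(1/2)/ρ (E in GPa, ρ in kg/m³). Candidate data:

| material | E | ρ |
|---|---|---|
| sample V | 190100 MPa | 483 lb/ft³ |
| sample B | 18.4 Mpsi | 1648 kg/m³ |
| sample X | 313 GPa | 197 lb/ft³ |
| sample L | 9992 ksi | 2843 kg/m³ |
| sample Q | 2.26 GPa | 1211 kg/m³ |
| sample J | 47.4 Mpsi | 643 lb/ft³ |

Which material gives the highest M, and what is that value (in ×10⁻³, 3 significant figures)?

Convert each candidate to consistent units, then evaluate M:
  sample V: E = 190.1 GPa, ρ = 7737 kg/m³
  sample B: E = 126.9 GPa, ρ = 1648 kg/m³
  sample X: E = 313.0 GPa, ρ = 3156 kg/m³
  sample L: E = 68.89 GPa, ρ = 2843 kg/m³
  sample Q: E = 2.260 GPa, ρ = 1211 kg/m³
  sample J: E = 326.8 GPa, ρ = 10300 kg/m³
  sample B: M = 6.83×10⁻³
  sample X: M = 5.61×10⁻³
  sample L: M = 2.92×10⁻³
  sample V: M = 1.78×10⁻³
  sample J: M = 1.76×10⁻³
  sample Q: M = 1.24×10⁻³
Sample B ranks first.

sample B, M = 6.83×10⁻³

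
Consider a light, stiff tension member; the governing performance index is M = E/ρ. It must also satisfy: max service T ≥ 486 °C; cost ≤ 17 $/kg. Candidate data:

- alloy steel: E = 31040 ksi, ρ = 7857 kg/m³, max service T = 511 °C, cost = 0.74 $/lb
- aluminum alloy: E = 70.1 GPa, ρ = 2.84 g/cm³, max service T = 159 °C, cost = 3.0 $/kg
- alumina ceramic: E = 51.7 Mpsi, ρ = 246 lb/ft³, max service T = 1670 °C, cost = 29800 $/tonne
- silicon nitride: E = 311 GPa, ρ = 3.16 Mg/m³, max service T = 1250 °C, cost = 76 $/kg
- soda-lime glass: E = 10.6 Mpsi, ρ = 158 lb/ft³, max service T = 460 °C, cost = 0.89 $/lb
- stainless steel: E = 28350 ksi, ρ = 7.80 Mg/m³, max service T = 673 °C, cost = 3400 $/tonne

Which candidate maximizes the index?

Screen on constraints: max service T ≥ 486 °C; cost ≤ 17 $/kg. Survivors: alloy steel, stainless steel.
Putting every candidate on a common basis:
  alloy steel: E = 214.0 GPa, ρ = 7857 kg/m³
  stainless steel: E = 195.5 GPa, ρ = 7800 kg/m³
  alloy steel: M = 27.2 MN·m/kg
  stainless steel: M = 25.1 MN·m/kg
Highest index: alloy steel.

alloy steel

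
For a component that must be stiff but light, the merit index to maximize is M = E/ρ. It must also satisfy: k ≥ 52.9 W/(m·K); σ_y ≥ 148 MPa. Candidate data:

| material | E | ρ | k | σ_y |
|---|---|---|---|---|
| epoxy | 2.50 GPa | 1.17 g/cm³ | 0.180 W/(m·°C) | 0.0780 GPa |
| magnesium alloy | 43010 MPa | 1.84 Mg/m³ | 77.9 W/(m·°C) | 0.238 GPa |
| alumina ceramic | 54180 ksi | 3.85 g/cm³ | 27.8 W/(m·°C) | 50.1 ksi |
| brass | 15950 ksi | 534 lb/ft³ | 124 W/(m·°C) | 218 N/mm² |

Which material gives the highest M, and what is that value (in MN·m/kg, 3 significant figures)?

magnesium alloy, M = 23.4 MN·m/kg

Screen on constraints: k ≥ 52.9 W/(m·K); σ_y ≥ 148 MPa. Survivors: magnesium alloy, brass.
After converting to SI:
  magnesium alloy: E = 43.01 GPa, ρ = 1840 kg/m³
  brass: E = 110.0 GPa, ρ = 8554 kg/m³
  magnesium alloy: M = 23.4 MN·m/kg
  brass: M = 12.9 MN·m/kg
The maximum is for magnesium alloy.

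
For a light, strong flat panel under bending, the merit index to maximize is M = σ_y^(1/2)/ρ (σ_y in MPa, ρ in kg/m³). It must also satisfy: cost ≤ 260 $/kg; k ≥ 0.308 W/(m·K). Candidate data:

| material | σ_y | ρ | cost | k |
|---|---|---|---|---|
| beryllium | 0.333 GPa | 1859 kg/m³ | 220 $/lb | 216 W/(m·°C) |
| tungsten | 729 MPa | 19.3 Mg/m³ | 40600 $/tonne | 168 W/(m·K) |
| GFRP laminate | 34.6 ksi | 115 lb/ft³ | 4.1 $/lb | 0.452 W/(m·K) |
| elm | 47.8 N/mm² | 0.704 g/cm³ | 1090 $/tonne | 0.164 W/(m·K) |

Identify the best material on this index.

Screen on constraints: cost ≤ 260 $/kg; k ≥ 0.308 W/(m·K). Survivors: tungsten, GFRP laminate.
After converting to SI:
  tungsten: σ_y = 729.0 MPa, ρ = 19300 kg/m³
  GFRP laminate: σ_y = 238.6 MPa, ρ = 1842 kg/m³
  GFRP laminate: M = 8.38×10⁻³
  tungsten: M = 1.40×10⁻³
The maximum is for GFRP laminate.

GFRP laminate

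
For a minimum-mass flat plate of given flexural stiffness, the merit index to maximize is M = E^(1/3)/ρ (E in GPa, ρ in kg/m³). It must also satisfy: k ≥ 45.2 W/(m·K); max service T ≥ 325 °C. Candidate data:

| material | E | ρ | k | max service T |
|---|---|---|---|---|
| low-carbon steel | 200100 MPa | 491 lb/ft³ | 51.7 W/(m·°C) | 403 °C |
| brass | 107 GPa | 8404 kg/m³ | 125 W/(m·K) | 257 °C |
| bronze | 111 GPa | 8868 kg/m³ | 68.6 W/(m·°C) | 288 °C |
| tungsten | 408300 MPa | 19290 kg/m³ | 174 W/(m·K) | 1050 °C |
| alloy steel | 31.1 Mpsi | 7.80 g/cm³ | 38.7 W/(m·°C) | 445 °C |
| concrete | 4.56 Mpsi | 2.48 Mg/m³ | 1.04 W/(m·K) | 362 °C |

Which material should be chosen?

low-carbon steel

Screen on constraints: k ≥ 45.2 W/(m·K); max service T ≥ 325 °C. Survivors: low-carbon steel, tungsten.
Normalizing units and computing the index:
  low-carbon steel: E = 200.1 GPa, ρ = 7865 kg/m³
  tungsten: E = 408.3 GPa, ρ = 19290 kg/m³
  low-carbon steel: M = 0.744×10⁻³
  tungsten: M = 0.385×10⁻³
Low-carbon steel has the largest M.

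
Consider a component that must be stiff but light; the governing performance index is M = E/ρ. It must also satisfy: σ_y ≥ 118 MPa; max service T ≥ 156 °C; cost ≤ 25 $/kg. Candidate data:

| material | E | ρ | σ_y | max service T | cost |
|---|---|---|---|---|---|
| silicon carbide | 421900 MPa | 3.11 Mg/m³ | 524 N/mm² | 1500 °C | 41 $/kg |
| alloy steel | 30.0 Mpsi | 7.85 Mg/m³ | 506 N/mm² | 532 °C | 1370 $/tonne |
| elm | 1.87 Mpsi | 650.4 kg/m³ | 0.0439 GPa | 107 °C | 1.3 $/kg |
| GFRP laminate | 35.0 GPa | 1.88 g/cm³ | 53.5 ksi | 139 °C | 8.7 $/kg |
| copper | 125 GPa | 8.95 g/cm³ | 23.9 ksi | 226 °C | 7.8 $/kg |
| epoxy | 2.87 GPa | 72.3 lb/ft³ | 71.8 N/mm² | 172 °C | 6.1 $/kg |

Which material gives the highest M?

Screen on constraints: σ_y ≥ 118 MPa; max service T ≥ 156 °C; cost ≤ 25 $/kg. Survivors: alloy steel, copper.
After converting to SI:
  alloy steel: E = 206.8 GPa, ρ = 7850 kg/m³
  copper: E = 125.0 GPa, ρ = 8950 kg/m³
  alloy steel: M = 26.3 MN·m/kg
  copper: M = 14.0 MN·m/kg
Alloy steel has the largest M.

alloy steel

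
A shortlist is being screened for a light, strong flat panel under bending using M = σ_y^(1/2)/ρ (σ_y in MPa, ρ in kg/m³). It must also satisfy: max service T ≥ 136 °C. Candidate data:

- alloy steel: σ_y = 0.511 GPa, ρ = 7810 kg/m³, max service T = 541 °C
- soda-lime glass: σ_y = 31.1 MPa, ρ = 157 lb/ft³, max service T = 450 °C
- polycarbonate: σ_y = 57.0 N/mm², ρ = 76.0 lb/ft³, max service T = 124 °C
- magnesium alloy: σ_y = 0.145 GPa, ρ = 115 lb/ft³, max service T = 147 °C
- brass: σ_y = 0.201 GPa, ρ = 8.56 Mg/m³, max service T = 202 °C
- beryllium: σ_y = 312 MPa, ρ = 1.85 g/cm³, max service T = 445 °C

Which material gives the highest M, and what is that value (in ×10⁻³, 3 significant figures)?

beryllium, M = 9.55×10⁻³

Screen on constraints: max service T ≥ 136 °C. Survivors: alloy steel, soda-lime glass, magnesium alloy, brass, beryllium.
In SI units:
  alloy steel: σ_y = 511.0 MPa, ρ = 7810 kg/m³
  soda-lime glass: σ_y = 31.10 MPa, ρ = 2515 kg/m³
  magnesium alloy: σ_y = 145.0 MPa, ρ = 1842 kg/m³
  brass: σ_y = 201.0 MPa, ρ = 8560 kg/m³
  beryllium: σ_y = 312.0 MPa, ρ = 1850 kg/m³
  beryllium: M = 9.55×10⁻³
  magnesium alloy: M = 6.54×10⁻³
  alloy steel: M = 2.89×10⁻³
  soda-lime glass: M = 2.22×10⁻³
  brass: M = 1.66×10⁻³
Beryllium ranks first.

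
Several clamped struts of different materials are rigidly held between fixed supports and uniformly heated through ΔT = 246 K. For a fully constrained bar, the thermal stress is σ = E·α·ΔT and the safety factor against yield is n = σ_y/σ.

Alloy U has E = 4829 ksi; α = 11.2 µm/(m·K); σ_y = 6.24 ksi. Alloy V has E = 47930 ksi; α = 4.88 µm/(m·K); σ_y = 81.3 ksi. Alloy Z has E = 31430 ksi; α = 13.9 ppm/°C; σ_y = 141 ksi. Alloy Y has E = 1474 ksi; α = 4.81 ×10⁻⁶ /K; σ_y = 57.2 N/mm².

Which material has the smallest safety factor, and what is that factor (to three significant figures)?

Converting E to GPa, α to ×10⁻⁶/K, σ_y to MPa, then σ and n for each:
  alloy U: E = 33.29, α = 11.2, σ_y = 43.02 → σ = 91.7 MPa, n = 0.469
  alloy V: E = 330.5, α = 4.88, σ_y = 560.5 → σ = 397 MPa, n = 1.41
  alloy Z: E = 216.7, α = 13.9, σ_y = 972.2 → σ = 741 MPa, n = 1.31
  alloy Y: E = 10.16, α = 4.81, σ_y = 57.20 → σ = 12.0 MPa, n = 4.76
The minimum is alloy U at n = 0.469.

alloy U, n = 0.469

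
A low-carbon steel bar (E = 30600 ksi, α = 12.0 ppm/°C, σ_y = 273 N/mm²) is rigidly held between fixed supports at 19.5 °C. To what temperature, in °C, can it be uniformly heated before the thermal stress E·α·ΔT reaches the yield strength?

E = 30600 ksi = 211.0 GPa.
σ_y = 273 N/mm² = 273.0 MPa.
E·α·ΔT = 273.0 MPa ⇒ ΔT = 273.0 / (211.0×10³ × 12.0×10⁻⁶) = 107.8 K.
T = 19.5 + 107.8 = 127.3 °C.

127 °C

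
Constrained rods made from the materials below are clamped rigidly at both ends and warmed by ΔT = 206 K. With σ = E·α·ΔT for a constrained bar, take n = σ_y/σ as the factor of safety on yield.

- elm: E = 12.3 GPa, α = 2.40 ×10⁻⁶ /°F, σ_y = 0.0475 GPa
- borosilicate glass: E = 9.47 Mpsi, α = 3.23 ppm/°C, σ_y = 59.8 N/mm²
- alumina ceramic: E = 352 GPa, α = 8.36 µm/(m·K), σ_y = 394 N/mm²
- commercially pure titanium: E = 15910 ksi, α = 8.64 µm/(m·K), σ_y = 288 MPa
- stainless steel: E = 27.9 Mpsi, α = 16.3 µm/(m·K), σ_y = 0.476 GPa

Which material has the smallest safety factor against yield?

alumina ceramic

With everything in SI (GPa, ×10⁻⁶/K, MPa):
  elm: E = 12.30, α = 4.32, σ_y = 47.50 → σ = 10.9 MPa, n = 4.34
  borosilicate glass: E = 65.29, α = 3.23, σ_y = 59.80 → σ = 43.4 MPa, n = 1.38
  alumina ceramic: E = 352.0, α = 8.36, σ_y = 394.0 → σ = 606 MPa, n = 0.650
  commercially pure titanium: E = 109.7, α = 8.64, σ_y = 288.0 → σ = 195 MPa, n = 1.48
  stainless steel: E = 192.4, α = 16.3, σ_y = 476.0 → σ = 646 MPa, n = 0.737
The minimum is alumina ceramic at n = 0.650.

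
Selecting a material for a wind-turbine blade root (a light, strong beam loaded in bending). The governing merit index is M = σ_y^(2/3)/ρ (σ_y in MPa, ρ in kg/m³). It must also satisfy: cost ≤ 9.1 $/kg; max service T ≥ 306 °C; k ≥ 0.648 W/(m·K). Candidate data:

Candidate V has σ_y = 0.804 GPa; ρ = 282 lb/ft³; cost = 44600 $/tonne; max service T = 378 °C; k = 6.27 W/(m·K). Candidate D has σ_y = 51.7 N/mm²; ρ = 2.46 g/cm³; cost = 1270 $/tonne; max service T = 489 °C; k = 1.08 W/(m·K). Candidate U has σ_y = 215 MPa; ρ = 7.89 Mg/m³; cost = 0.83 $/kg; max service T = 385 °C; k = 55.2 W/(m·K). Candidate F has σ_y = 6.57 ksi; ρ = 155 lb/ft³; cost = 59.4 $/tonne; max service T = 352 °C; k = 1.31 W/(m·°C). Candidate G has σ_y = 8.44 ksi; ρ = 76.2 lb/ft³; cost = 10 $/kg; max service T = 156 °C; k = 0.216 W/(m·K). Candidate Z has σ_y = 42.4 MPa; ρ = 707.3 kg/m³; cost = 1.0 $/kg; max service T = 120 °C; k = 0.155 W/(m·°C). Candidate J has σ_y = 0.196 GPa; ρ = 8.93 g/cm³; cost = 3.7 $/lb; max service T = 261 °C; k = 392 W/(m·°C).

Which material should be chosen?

Screen on constraints: cost ≤ 9.1 $/kg; max service T ≥ 306 °C; k ≥ 0.648 W/(m·K). Survivors: candidate D, candidate U, candidate F.
Putting every candidate on a common basis:
  candidate D: σ_y = 51.70 MPa, ρ = 2460 kg/m³
  candidate U: σ_y = 215.0 MPa, ρ = 7890 kg/m³
  candidate F: σ_y = 45.30 MPa, ρ = 2483 kg/m³
  candidate D: M = 5.64×10⁻³
  candidate F: M = 5.12×10⁻³
  candidate U: M = 4.55×10⁻³
The maximum is for candidate D.

candidate D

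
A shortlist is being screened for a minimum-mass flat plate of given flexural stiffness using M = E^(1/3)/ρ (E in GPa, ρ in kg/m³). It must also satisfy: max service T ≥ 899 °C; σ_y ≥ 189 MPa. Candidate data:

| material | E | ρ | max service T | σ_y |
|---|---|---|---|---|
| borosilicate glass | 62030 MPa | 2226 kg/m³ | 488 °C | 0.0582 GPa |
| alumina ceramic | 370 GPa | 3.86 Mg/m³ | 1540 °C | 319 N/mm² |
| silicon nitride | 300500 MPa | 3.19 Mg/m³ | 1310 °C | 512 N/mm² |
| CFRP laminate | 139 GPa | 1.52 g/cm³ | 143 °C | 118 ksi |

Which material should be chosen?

silicon nitride

Screen on constraints: max service T ≥ 899 °C; σ_y ≥ 189 MPa. Survivors: alumina ceramic, silicon nitride.
After converting to SI:
  alumina ceramic: E = 370.0 GPa, ρ = 3860 kg/m³
  silicon nitride: E = 300.5 GPa, ρ = 3190 kg/m³
  silicon nitride: M = 2.10×10⁻³
  alumina ceramic: M = 1.86×10⁻³
Silicon nitride has the largest M.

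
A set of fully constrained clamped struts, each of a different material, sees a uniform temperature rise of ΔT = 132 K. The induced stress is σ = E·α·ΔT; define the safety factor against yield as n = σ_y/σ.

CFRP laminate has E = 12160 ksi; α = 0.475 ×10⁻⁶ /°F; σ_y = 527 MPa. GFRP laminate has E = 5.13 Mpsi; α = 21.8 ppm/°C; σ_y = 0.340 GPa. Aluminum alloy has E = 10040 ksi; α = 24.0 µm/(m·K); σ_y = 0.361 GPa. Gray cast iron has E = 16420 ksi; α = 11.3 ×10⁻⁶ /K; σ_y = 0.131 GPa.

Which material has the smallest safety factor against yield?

gray cast iron

With everything in SI (GPa, ×10⁻⁶/K, MPa):
  CFRP laminate: E = 83.84, α = 0.855, σ_y = 527.0 → σ = 9.46 MPa, n = 55.7
  GFRP laminate: E = 35.37, α = 21.8, σ_y = 340.0 → σ = 102 MPa, n = 3.34
  aluminum alloy: E = 69.22, α = 24.0, σ_y = 361.0 → σ = 219 MPa, n = 1.65
  gray cast iron: E = 113.2, α = 11.3, σ_y = 131.0 → σ = 169 MPa, n = 0.776
Smallest n: gray cast iron with n = 0.776.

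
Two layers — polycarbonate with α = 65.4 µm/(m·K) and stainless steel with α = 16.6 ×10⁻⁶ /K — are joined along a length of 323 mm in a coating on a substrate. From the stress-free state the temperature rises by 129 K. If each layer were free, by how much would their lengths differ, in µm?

Δα = |65.4 − 16.6|×10⁻⁶/K = 48.8×10⁻⁶/K.
ΔL_mismatch = Δα·L·ΔT = 48.8×10⁻⁶ × 323.0 mm × 129.0 K = 2030 µm.

2030 µm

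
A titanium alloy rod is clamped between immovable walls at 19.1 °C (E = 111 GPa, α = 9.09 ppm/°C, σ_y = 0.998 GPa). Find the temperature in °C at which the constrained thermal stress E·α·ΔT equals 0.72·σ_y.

σ_y = 0.998 GPa = 998.0 MPa.
E·α·ΔT = 718.6 MPa ⇒ ΔT = 718.6 / (111.0×10³ × 9.09×10⁻⁶) = 712.2 K.
T = 19.1 + 712.2 = 731.3 °C.

731 °C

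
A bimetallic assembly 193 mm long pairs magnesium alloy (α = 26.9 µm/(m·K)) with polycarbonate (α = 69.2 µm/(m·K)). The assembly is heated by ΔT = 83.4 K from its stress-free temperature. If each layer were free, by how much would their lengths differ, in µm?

681 µm

Δα = |26.9 − 69.2|×10⁻⁶/K = 42.3×10⁻⁶/K.
ΔL_mismatch = Δα·L·ΔT = 42.3×10⁻⁶ × 193.0 mm × 83.4 K = 681 µm.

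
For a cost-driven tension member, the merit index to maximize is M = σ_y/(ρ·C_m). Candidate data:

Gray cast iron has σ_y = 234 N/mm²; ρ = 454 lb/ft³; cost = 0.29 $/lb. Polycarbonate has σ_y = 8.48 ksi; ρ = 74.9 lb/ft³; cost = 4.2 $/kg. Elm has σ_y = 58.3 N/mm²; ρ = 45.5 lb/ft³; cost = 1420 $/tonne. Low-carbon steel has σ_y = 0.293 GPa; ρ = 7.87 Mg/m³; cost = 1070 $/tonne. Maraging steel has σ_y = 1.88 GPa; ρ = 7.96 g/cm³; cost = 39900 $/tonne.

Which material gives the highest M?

elm

Normalizing units and computing the index:
  gray cast iron: σ_y = 234.0 MPa, ρ = 7272 kg/m³, cost = 0.6393 $/kg
  polycarbonate: σ_y = 58.47 MPa, ρ = 1200 kg/m³, cost = 4.200 $/kg
  elm: σ_y = 58.30 MPa, ρ = 728.8 kg/m³, cost = 1.420 $/kg
  low-carbon steel: σ_y = 293.0 MPa, ρ = 7870 kg/m³, cost = 1.070 $/kg
  maraging steel: σ_y = 1880 MPa, ρ = 7960 kg/m³, cost = 39.90 $/kg
  elm: M = 56.3 kN·m per $
  gray cast iron: M = 50.3 kN·m per $
  low-carbon steel: M = 34.8 kN·m per $
  polycarbonate: M = 11.6 kN·m per $
  maraging steel: M = 5.92 kN·m per $
The maximum is for elm.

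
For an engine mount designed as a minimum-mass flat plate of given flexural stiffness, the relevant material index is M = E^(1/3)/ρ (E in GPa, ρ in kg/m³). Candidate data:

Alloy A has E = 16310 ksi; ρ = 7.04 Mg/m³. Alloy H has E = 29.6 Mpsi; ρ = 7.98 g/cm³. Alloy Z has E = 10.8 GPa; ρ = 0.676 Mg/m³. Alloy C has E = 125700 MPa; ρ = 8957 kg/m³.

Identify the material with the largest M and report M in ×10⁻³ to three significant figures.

alloy Z, M = 3.27×10⁻³

Normalizing units and computing the index:
  alloy A: E = 112.5 GPa, ρ = 7040 kg/m³
  alloy H: E = 204.1 GPa, ρ = 7980 kg/m³
  alloy Z: E = 10.80 GPa, ρ = 676.0 kg/m³
  alloy C: E = 125.7 GPa, ρ = 8957 kg/m³
  alloy Z: M = 3.27×10⁻³
  alloy H: M = 0.738×10⁻³
  alloy A: M = 0.686×10⁻³
  alloy C: M = 0.559×10⁻³
Alloy Z ranks first.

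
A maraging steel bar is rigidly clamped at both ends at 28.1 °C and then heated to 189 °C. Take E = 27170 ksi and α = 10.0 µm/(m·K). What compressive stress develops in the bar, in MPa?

301 MPa

E = 27170 ksi = 187.3 GPa.
ΔT = 160.9 K. Constrained thermal stress σ = E·α·ΔT = 187.3×10³ MPa × 10.0×10⁻⁶ × 160.9 = 301 MPa (compressive).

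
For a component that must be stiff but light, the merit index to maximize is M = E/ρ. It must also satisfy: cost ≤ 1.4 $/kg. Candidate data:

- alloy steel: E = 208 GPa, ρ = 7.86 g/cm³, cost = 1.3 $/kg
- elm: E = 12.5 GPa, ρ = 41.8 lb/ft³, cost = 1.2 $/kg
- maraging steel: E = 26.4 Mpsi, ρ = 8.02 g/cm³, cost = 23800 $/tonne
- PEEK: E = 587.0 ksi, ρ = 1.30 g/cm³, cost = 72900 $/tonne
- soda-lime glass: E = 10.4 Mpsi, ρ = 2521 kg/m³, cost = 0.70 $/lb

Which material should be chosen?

alloy steel

Screen on constraints: cost ≤ 1.4 $/kg. Survivors: alloy steel, elm.
After converting to SI:
  alloy steel: E = 208.0 GPa, ρ = 7860 kg/m³
  elm: E = 12.50 GPa, ρ = 669.6 kg/m³
  alloy steel: M = 26.5 MN·m/kg
  elm: M = 18.7 MN·m/kg
Highest index: alloy steel.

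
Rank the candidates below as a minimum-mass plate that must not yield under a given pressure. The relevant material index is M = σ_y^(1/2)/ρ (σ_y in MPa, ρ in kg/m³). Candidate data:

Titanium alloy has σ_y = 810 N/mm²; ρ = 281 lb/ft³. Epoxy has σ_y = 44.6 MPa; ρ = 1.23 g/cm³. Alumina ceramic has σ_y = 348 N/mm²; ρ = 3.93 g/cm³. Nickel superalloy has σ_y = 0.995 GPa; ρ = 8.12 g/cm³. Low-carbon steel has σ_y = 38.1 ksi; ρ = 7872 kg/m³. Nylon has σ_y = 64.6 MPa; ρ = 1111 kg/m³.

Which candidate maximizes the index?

nylon

Putting every candidate on a common basis:
  titanium alloy: σ_y = 810.0 MPa, ρ = 4501 kg/m³
  epoxy: σ_y = 44.60 MPa, ρ = 1230 kg/m³
  alumina ceramic: σ_y = 348.0 MPa, ρ = 3930 kg/m³
  nickel superalloy: σ_y = 995.0 MPa, ρ = 8120 kg/m³
  low-carbon steel: σ_y = 262.7 MPa, ρ = 7872 kg/m³
  nylon: σ_y = 64.60 MPa, ρ = 1111 kg/m³
  nylon: M = 7.23×10⁻³
  titanium alloy: M = 6.32×10⁻³
  epoxy: M = 5.43×10⁻³
  alumina ceramic: M = 4.75×10⁻³
  nickel superalloy: M = 3.88×10⁻³
  low-carbon steel: M = 2.06×10⁻³
Nylon ranks first.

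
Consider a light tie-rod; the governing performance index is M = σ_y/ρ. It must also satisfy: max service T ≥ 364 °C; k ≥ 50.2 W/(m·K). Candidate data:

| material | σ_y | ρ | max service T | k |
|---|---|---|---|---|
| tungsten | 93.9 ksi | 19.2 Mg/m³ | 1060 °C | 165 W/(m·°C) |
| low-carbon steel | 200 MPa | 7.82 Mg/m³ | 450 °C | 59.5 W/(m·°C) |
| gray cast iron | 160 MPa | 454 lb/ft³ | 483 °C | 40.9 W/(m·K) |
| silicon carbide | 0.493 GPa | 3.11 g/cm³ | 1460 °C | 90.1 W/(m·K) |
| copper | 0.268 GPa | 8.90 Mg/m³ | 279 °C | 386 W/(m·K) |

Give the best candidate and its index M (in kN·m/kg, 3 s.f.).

silicon carbide, M = 159 kN·m/kg

Screen on constraints: max service T ≥ 364 °C; k ≥ 50.2 W/(m·K). Survivors: tungsten, low-carbon steel, silicon carbide.
Normalizing units and computing the index:
  tungsten: σ_y = 647.4 MPa, ρ = 19200 kg/m³
  low-carbon steel: σ_y = 200.0 MPa, ρ = 7820 kg/m³
  silicon carbide: σ_y = 493.0 MPa, ρ = 3110 kg/m³
  silicon carbide: M = 159 kN·m/kg
  tungsten: M = 33.7 kN·m/kg
  low-carbon steel: M = 25.6 kN·m/kg
The maximum is for silicon carbide.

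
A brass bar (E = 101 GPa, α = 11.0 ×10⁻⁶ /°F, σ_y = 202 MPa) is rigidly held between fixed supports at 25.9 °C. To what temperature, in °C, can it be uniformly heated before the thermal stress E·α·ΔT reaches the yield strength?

α = 11.0×10⁻⁶/°F × 9/5 = 19.8×10⁻⁶/K.
E·α·ΔT = 202.0 MPa ⇒ ΔT = 202.0 / (101.0×10³ × 19.8×10⁻⁶) = 101.0 K.
T = 25.9 + 101.0 = 126.9 °C.

127 °C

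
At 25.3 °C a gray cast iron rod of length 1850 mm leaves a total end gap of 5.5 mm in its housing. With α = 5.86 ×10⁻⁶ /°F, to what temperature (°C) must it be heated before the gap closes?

α = 5.86×10⁻⁶/°F × 9/5 = 10.5×10⁻⁶/K.
α·L₀·ΔT = 5.5 mm ⇒ ΔT = 5.5 / (10.5×10⁻⁶ × 1850.0) = 281.9 K.
T = 25.3 + 281.9 = 307.2 °C.

307 °C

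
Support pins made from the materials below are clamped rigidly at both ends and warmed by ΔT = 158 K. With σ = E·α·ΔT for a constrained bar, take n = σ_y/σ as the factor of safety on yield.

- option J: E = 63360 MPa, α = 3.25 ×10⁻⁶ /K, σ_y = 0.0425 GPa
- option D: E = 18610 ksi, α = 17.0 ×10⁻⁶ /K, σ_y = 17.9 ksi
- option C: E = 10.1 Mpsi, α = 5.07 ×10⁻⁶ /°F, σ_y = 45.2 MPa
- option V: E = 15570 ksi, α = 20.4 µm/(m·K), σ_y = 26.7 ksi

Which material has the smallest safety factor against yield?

option D

Per material, after unit conversion:
  option J: E = 63.36, α = 3.25, σ_y = 42.50 → σ = 32.5 MPa, n = 1.31
  option D: E = 128.3, α = 17.0, σ_y = 123.4 → σ = 345 MPa, n = 0.358
  option C: E = 69.64, α = 9.13, σ_y = 45.20 → σ = 100 MPa, n = 0.450
  option V: E = 107.4, α = 20.4, σ_y = 184.1 → σ = 346 MPa, n = 0.532
Smallest n: option D with n = 0.358.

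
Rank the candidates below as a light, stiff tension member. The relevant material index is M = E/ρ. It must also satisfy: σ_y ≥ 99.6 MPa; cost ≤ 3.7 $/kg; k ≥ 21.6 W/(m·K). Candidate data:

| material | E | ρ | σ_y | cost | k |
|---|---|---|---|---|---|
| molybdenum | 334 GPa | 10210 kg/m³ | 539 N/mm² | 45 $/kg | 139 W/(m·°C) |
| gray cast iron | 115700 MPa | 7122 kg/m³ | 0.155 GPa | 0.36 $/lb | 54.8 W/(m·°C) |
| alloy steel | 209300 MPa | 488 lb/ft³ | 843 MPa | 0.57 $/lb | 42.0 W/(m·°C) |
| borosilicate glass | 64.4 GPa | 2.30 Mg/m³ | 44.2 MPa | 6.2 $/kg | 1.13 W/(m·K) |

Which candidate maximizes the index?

alloy steel

Screen on constraints: σ_y ≥ 99.6 MPa; cost ≤ 3.7 $/kg; k ≥ 21.6 W/(m·K). Survivors: gray cast iron, alloy steel.
Normalizing units and computing the index:
  gray cast iron: E = 115.7 GPa, ρ = 7122 kg/m³
  alloy steel: E = 209.3 GPa, ρ = 7817 kg/m³
  alloy steel: M = 26.8 MN·m/kg
  gray cast iron: M = 16.2 MN·m/kg
Highest index: alloy steel.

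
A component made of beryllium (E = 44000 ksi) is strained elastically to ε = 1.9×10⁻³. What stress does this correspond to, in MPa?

E = 44000 ksi = 303.4 GPa.
σ = E·ε = 303400 MPa × 1.9×10⁻³ = 576 MPa.

576 MPa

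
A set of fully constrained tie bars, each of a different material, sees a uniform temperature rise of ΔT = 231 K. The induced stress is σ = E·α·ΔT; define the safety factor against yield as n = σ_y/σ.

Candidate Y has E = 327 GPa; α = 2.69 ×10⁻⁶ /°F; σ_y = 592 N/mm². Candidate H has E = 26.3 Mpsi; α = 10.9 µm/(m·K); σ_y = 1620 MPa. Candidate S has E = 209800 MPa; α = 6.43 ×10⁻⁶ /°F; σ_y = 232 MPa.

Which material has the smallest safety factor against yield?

candidate S

Per material, after unit conversion:
  candidate Y: E = 327.0, α = 4.84, σ_y = 592.0 → σ = 366 MPa, n = 1.62
  candidate H: E = 181.3, α = 10.9, σ_y = 1620 → σ = 457 MPa, n = 3.55
  candidate S: E = 209.8, α = 11.6, σ_y = 232.0 → σ = 561 MPa, n = 0.414
The minimum is candidate S at n = 0.414.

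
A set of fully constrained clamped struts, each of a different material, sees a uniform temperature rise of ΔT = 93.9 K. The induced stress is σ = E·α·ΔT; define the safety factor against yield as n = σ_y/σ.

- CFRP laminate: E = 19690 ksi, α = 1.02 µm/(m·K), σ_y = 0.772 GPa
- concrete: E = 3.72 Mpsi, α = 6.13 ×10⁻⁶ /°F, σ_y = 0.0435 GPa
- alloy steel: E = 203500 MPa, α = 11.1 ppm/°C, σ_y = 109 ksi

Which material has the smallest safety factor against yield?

Per material, after unit conversion:
  CFRP laminate: E = 135.8, α = 1.02, σ_y = 772.0 → σ = 13.0 MPa, n = 59.4
  concrete: E = 25.65, α = 11.0, σ_y = 43.50 → σ = 26.6 MPa, n = 1.64
  alloy steel: E = 203.5, α = 11.1, σ_y = 751.5 → σ = 212 MPa, n = 3.54
Concrete has the lowest safety factor, n = 1.64.

concrete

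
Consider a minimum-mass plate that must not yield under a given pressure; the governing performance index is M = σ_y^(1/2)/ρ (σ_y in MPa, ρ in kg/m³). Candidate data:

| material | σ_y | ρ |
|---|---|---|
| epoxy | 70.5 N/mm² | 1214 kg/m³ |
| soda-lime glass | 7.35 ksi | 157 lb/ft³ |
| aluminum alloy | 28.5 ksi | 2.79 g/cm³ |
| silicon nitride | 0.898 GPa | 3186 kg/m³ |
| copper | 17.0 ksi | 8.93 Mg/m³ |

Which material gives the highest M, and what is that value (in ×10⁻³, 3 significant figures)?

silicon nitride, M = 9.41×10⁻³

In SI units:
  epoxy: σ_y = 70.50 MPa, ρ = 1214 kg/m³
  soda-lime glass: σ_y = 50.68 MPa, ρ = 2515 kg/m³
  aluminum alloy: σ_y = 196.5 MPa, ρ = 2790 kg/m³
  silicon nitride: σ_y = 898.0 MPa, ρ = 3186 kg/m³
  copper: σ_y = 117.2 MPa, ρ = 8930 kg/m³
  silicon nitride: M = 9.41×10⁻³
  epoxy: M = 6.92×10⁻³
  aluminum alloy: M = 5.02×10⁻³
  soda-lime glass: M = 2.83×10⁻³
  copper: M = 1.21×10⁻³
Silicon nitride ranks first.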